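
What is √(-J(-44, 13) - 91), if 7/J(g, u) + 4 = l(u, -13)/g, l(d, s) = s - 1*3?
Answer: I*√35630/20 ≈ 9.438*I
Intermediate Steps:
l(d, s) = -3 + s (l(d, s) = s - 3 = -3 + s)
J(g, u) = 7/(-4 - 16/g) (J(g, u) = 7/(-4 + (-3 - 13)/g) = 7/(-4 - 16/g))
√(-J(-44, 13) - 91) = √(-(-7)*(-44)/(16 + 4*(-44)) - 91) = √(-(-7)*(-44)/(16 - 176) - 91) = √(-(-7)*(-44)/(-160) - 91) = √(-(-7)*(-44)*(-1)/160 - 91) = √(-1*(-77/40) - 91) = √(77/40 - 91) = √(-3563/40) = I*√35630/20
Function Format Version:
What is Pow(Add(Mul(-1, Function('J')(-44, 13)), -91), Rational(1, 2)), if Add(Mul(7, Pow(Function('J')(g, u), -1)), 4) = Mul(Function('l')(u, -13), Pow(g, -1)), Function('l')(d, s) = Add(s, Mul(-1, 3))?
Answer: Mul(Rational(1, 20), I, Pow(35630, Rational(1, 2))) ≈ Mul(9.4380, I)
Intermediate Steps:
Function('l')(d, s) = Add(-3, s) (Function('l')(d, s) = Add(s, -3) = Add(-3, s))
Function('J')(g, u) = Mul(7, Pow(Add(-4, Mul(-16, Pow(g, -1))), -1)) (Function('J')(g, u) = Mul(7, Pow(Add(-4, Mul(Add(-3, -13), Pow(g, -1))), -1)) = Mul(7, Pow(Add(-4, Mul(-16, Pow(g, -1))), -1)))
Pow(Add(Mul(-1, Function('J')(-44, 13)), -91), Rational(1, 2)) = Pow(Add(Mul(-1, Mul(-7, -44, Pow(Add(16, Mul(4, -44)), -1))), -91), Rational(1, 2)) = Pow(Add(Mul(-1, Mul(-7, -44, Pow(Add(16, -176), -1))), -91), Rational(1, 2)) = Pow(Add(Mul(-1, Mul(-7, -44, Pow(-160, -1))), -91), Rational(1, 2)) = Pow(Add(Mul(-1, Mul(-7, -44, Rational(-1, 160))), -91), Rational(1, 2)) = Pow(Add(Mul(-1, Rational(-77, 40)), -91), Rational(1, 2)) = Pow(Add(Rational(77, 40), -91), Rational(1, 2)) = Pow(Rational(-3563, 40), Rational(1, 2)) = Mul(Rational(1, 20), I, Pow(35630, Rational(1, 2)))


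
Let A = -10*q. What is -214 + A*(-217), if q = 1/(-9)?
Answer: -4096/9 ≈ -455.11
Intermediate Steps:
q = -⅑ ≈ -0.11111
A = 10/9 (A = -10*(-⅑) = 10/9 ≈ 1.1111)
-214 + A*(-217) = -214 + (10/9)*(-217) = -214 - 2170/9 = -4096/9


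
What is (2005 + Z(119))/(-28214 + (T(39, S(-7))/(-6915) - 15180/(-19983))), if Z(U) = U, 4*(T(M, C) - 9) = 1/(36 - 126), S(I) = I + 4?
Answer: -35219941581600/467828965598579 ≈ -0.075284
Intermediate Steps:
S(I) = 4 + I
T(M, C) = 3239/360 (T(M, C) = 9 + 1/(4*(36 - 126)) = 9 + (¼)/(-90) = 9 + (¼)*(-1/90) = 9 - 1/360 = 3239/360)
(2005 + Z(119))/(-28214 + (T(39, S(-7))/(-6915) - 15180/(-19983))) = (2005 + 119)/(-28214 + ((3239/360)/(-6915) - 15180/(-19983))) = 2124/(-28214 + ((3239/360)*(-1/6915) - 15180*(-1/19983))) = 2124/(-28214 + (-3239/2489400 + 5060/6661)) = 2124/(-28214 + 12574789021/16581893400) = 2124/(-467828965598579/16581893400) = 2124*(-16581893400/467828965598579) = -35219941581600/467828965598579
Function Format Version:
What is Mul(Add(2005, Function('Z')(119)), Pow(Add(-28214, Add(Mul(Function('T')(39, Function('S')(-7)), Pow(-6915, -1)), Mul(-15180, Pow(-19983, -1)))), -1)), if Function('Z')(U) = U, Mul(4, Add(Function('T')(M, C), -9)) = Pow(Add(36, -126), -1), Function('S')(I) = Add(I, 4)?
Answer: Rational(-35219941581600, 467828965598579) ≈ -0.075284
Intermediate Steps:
Function('S')(I) = Add(4, I)
Function('T')(M, C) = Rational(3239, 360) (Function('T')(M, C) = Add(9, Mul(Rational(1, 4), Pow(Add(36, -126), -1))) = Add(9, Mul(Rational(1, 4), Pow(-90, -1))) = Add(9, Mul(Rational(1, 4), Rational(-1, 90))) = Add(9, Rational(-1, 360)) = Rational(3239, 360))
Mul(Add(2005, Function('Z')(119)), Pow(Add(-28214, Add(Mul(Function('T')(39, Function('S')(-7)), Pow(-6915, -1)), Mul(-15180, Pow(-19983, -1)))), -1)) = Mul(Add(2005, 119), Pow(Add(-28214, Add(Mul(Rational(3239, 360), Pow(-6915, -1)), Mul(-15180, Pow(-19983, -1)))), -1)) = Mul(2124, Pow(Add(-28214, Add(Mul(Rational(3239, 360), Rational(-1, 6915)), Mul(-15180, Rational(-1, 19983)))), -1)) = Mul(2124, Pow(Add(-28214, Add(Rational(-3239, 2489400), Rational(5060, 6661))), -1)) = Mul(2124, Pow(Add(-28214, Rational(12574789021, 16581893400)), -1)) = Mul(2124, Pow(Rational(-467828965598579, 16581893400), -1)) = Mul(2124, Rational(-16581893400, 467828965598579)) = Rational(-35219941581600, 467828965598579)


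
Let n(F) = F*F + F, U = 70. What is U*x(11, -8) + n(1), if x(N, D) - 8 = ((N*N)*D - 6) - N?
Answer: -68388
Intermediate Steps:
x(N, D) = 2 - N + D*N² (x(N, D) = 8 + (((N*N)*D - 6) - N) = 8 + ((N²*D - 6) - N) = 8 + ((D*N² - 6) - N) = 8 + ((-6 + D*N²) - N) = 8 + (-6 - N + D*N²) = 2 - N + D*N²)
n(F) = F + F² (n(F) = F² + F = F + F²)
U*x(11, -8) + n(1) = 70*(2 - 1*11 - 8*11²) + 1*(1 + 1) = 70*(2 - 11 - 8*121) + 1*2 = 70*(2 - 11 - 968) + 2 = 70*(-977) + 2 = -68390 + 2 = -68388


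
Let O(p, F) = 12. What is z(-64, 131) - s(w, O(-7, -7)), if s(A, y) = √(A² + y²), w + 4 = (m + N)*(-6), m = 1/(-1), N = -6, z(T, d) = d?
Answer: 131 - 2*√397 ≈ 91.150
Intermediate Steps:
m = -1
w = 38 (w = -4 + (-1 - 6)*(-6) = -4 - 7*(-6) = -4 + 42 = 38)
z(-64, 131) - s(w, O(-7, -7)) = 131 - √(38² + 12²) = 131 - √(1444 + 144) = 131 - √1588 = 131 - 2*√397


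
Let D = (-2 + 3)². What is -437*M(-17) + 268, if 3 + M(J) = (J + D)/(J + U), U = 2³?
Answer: 7219/9 ≈ 802.11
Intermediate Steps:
U = 8
D = 1 (D = 1² = 1)
M(J) = -3 + (1 + J)/(8 + J) (M(J) = -3 + (J + 1)/(J + 8) = -3 + (1 + J)/(8 + J))
-437*M(-17) + 268 = -437*(-23 - 2*(-17))/(8 - 17) + 268 = -437*(-23 + 34)/(-9) + 268 = -(-437)*11/9 + 268 = -437*(-11/9) + 268 = 4807/9 + 268 = 7219/9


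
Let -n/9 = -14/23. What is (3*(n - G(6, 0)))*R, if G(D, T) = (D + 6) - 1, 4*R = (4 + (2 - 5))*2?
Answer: -381/46 ≈ -8.2826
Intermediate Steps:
R = ½ (R = ((4 + (2 - 5))*2)/4 = ((4 - 3)*2)/4 = (1*2)/4 = (¼)*2 = ½ ≈ 0.50000)
n = 126/23 (n = -(-126)/23 = -9*(-14/23) = 126/23 ≈ 5.4783)
G(D, T) = 5 + D (G(D, T) = (6 + D) - 1 = 5 + D)
(3*(n - G(6, 0)))*R = (3*(126/23 - (5 + 6)))*(½) = (3*(126/23 - 1*11))*(½) = (3*(126/23 - 11))*(½) = (3*(-127/23))*(½) = -381/23*½ = -381/46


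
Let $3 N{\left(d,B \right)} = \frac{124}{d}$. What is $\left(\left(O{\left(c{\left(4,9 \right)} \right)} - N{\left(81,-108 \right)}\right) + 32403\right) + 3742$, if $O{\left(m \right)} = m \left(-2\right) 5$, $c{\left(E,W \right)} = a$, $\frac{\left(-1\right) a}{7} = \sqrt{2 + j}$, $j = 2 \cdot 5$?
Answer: $\frac{8783111}{243} + 140 \sqrt{3} \approx 36387.0$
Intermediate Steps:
$N{\left(d,B \right)} = \frac{124}{3 d}$ ($N{\left(d,B \right)} = \frac{124 \frac{1}{d}}{3} = \frac{124}{3 d}$)
$j = 10$
$a = - 14 \sqrt{3}$ ($a = - 7 \sqrt{2 + 10} = - 7 \sqrt{12} = - 7 \cdot 2 \sqrt{3} = - 14 \sqrt{3} \approx -24.249$)
$c{\left(E,W \right)} = - 14 \sqrt{3}$
$O{\left(m \right)} = - 10 m$ ($O{\left(m \right)} = - 2 m 5 = - 10 m$)
$\left(\left(O{\left(c{\left(4,9 \right)} \right)} - N{\left(81,-108 \right)}\right) + 32403\right) + 3742 = \left(\left(- 10 \left(- 14 \sqrt{3}\right) - \frac{124}{3 \cdot 81}\right) + 32403\right) + 3742 = \left(\left(140 \sqrt{3} - \frac{124}{3} \cdot \frac{1}{81}\right) + 32403\right) + 3742 = \left(\left(140 \sqrt{3} - \frac{124}{243}\right) + 32403\right) + 3742 = \left(\left(- \frac{124}{243} + 140 \sqrt{3}\right) + 32403\right) + 3742 = \left(\frac{7873805}{243} + 140 \sqrt{3}\right) + 3742 = \frac{8783111}{243} + 140 \sqrt{3}$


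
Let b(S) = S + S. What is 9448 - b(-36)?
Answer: 9520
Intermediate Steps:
b(S) = 2*S
9448 - b(-36) = 9448 - 2*(-36) = 9448 - 1*(-72) = 9448 + 72 = 9520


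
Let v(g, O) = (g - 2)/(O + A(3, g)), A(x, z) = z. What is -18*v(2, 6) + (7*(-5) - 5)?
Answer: -40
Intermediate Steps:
v(g, O) = (-2 + g)/(O + g) (v(g, O) = (g - 2)/(O + g) = (-2 + g)/(O + g))
-18*v(2, 6) + (7*(-5) - 5) = -18*(-2 + 2)/(6 + 2) + (7*(-5) - 5) = -18*0/8 + (-35 - 5) = -9*0/4 - 40 = -18*0 - 40 = 0 - 40 = -40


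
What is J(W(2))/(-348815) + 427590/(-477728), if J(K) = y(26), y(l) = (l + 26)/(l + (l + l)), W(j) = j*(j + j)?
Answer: -223725186503/249958038480 ≈ -0.89505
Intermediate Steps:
W(j) = 2*j² (W(j) = j*(2*j) = 2*j²)
y(l) = (26 + l)/(3*l) (y(l) = (26 + l)/(l + 2*l) = (26 + l)/((3*l)) = (26 + l)*(1/(3*l)) = (26 + l)/(3*l))
J(K) = ⅔ (J(K) = (⅓)*(26 + 26)/26 = (⅓)*(1/26)*52 = ⅔)
J(W(2))/(-348815) + 427590/(-477728) = (⅔)/(-348815) + 427590/(-477728) = (⅔)*(-1/348815) + 427590*(-1/477728) = -2/1046445 - 213795/238864 = -223725186503/249958038480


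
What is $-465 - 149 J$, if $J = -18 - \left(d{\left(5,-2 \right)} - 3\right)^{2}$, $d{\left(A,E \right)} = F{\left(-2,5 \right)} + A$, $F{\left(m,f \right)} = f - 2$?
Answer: $5942$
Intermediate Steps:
$F{\left(m,f \right)} = -2 + f$
$d{\left(A,E \right)} = 3 + A$ ($d{\left(A,E \right)} = \left(-2 + 5\right) + A = 3 + A$)
$J = -43$ ($J = -18 - \left(\left(3 + 5\right) - 3\right)^{2} = -18 - \left(8 - 3\right)^{2} = -18 - 5^{2} = -18 - 25 = -43$)
$-465 - 149 J = -465 - -6407 = -465 + 6407 = 5942$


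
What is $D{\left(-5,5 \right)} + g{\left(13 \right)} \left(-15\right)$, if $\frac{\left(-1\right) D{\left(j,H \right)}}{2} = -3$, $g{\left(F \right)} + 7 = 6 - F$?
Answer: $216$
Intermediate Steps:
$g{\left(F \right)} = -1 - F$ ($g{\left(F \right)} = -7 - \left(-6 + F\right) = -1 - F$)
$D{\left(j,H \right)} = 6$ ($D{\left(j,H \right)} = \left(-2\right) \left(-3\right) = 6$)
$D{\left(-5,5 \right)} + g{\left(13 \right)} \left(-15\right) = 6 + \left(-1 - 13\right) \left(-15\right) = 6 - -210 = 6 + 210 = 216$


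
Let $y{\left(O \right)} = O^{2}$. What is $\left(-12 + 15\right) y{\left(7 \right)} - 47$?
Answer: $100$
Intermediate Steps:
$\left(-12 + 15\right) y{\left(7 \right)} - 47 = \left(-12 + 15\right) 7^{2} - 47 = 3 \cdot 49 - 47 = 147 - 47 = 100$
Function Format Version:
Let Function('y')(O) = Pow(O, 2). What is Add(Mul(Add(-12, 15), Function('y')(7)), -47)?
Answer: 100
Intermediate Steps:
Add(Mul(Add(-12, 15), Function('y')(7)), -47) = Add(Mul(Add(-12, 15), Pow(7, 2)), -47) = Add(Mul(3, 49), -47) = Add(147, -47) = 100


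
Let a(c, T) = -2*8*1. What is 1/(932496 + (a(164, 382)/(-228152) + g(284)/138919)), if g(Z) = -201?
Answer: 3961830961/3694391518354175 ≈ 1.0724e-6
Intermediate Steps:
a(c, T) = -16 (a(c, T) = -16*1 = -16)
1/(932496 + (a(164, 382)/(-228152) + g(284)/138919)) = 1/(932496 + (-16/(-228152) - 201/138919)) = 1/(932496 + (-16*(-1/228152) - 201*1/138919)) = 1/(932496 + (2/28519 - 201/138919)) = 1/(932496 - 5454481/3961830961) = 1/(3694391518354175/3961830961) = 3961830961/3694391518354175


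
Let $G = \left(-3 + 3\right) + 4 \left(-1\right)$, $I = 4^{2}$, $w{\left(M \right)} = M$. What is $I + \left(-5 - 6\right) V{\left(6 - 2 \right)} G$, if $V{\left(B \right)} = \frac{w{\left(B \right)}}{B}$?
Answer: $60$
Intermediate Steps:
$V{\left(B \right)} = 1$ ($V{\left(B \right)} = \frac{B}{B} = 1$)
$I = 16$
$G = -4$ ($G = 0 - 4 = -4$)
$I + \left(-5 - 6\right) V{\left(6 - 2 \right)} G = 16 + \left(-5 - 6\right) 1 \left(-4\right) = 16 + \left(-11\right) 1 \left(-4\right) = 16 - -44 = 16 + 44 = 60$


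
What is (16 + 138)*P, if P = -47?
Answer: -7238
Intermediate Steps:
(16 + 138)*P = (16 + 138)*(-47) = 154*(-47) = -7238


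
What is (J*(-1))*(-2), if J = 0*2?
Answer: 0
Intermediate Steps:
J = 0
(J*(-1))*(-2) = (0*(-1))*(-2) = 0*(-2) = 0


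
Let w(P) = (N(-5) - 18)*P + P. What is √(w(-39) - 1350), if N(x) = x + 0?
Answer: 2*I*√123 ≈ 22.181*I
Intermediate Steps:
N(x) = x
w(P) = -22*P (w(P) = (-5 - 18)*P + P = -23*P + P = -22*P)
√(w(-39) - 1350) = √(-22*(-39) - 1350) = √(858 - 1350) = √(-492) = 2*I*√123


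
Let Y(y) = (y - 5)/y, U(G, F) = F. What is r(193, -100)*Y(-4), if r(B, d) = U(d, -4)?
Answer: -9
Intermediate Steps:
Y(y) = (-5 + y)/y
r(B, d) = -4
r(193, -100)*Y(-4) = -4*(-5 - 4)/(-4) = -(-1)*(-9) = -4*9/4 = -9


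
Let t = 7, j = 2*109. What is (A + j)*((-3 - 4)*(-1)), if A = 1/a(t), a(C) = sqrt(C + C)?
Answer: 1526 + sqrt(14)/2 ≈ 1527.9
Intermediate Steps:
j = 218
a(C) = sqrt(2)*sqrt(C) (a(C) = sqrt(2*C) = sqrt(2)*sqrt(C))
A = sqrt(14)/14 (A = 1/(sqrt(2)*sqrt(7)) = 1/(sqrt(14)) = sqrt(14)/14 ≈ 0.26726)
(A + j)*((-3 - 4)*(-1)) = (sqrt(14)/14 + 218)*((-3 - 4)*(-1)) = (218 + sqrt(14)/14)*(-7*(-1)) = (218 + sqrt(14)/14)*7 = 1526 + sqrt(14)/2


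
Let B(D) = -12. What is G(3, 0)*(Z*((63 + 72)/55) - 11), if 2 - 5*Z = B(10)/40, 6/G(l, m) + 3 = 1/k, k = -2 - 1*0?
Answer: 32574/1925 ≈ 16.922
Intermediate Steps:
k = -2 (k = -2 + 0 = -2)
G(l, m) = -12/7 (G(l, m) = 6/(-3 + 1/(-2)) = 6/(-3 - ½) = 6/(-7/2) = 6*(-2/7) = -12/7)
Z = 23/50 (Z = ⅖ - (-12)/(5*40) = ⅖ - ⅕*(-3/10) = ⅖ + 3/50 = 23/50 ≈ 0.46000)
G(3, 0)*(Z*((63 + 72)/55) - 11) = -12*(23*((63 + 72)/55)/50 - 11)/7 = -12*(23*(135*(1/55))/50 - 11)/7 = -12*((23/50)*(27/11) - 11)/7 = -12*(621/550 - 11)/7 = -12/7*(-5429/550) = 32574/1925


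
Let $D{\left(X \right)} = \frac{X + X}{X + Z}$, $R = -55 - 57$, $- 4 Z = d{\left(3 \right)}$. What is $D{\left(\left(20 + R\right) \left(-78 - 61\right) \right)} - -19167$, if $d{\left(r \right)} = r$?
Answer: $\frac{980475187}{51149} \approx 19169.0$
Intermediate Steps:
$Z = - \frac{3}{4}$ ($Z = \left(- \frac{1}{4}\right) 3 = - \frac{3}{4} \approx -0.75$)
$R = -112$ ($R = -55 - 57 = -112$)
$D{\left(X \right)} = \frac{2 X}{- \frac{3}{4} + X}$ ($D{\left(X \right)} = \frac{X + X}{X - \frac{3}{4}} = \frac{2 X}{- \frac{3}{4} + X}$)
$D{\left(\left(20 + R\right) \left(-78 - 61\right) \right)} - -19167 = \frac{8 \left(20 - 112\right) \left(-78 - 61\right)}{-3 + 4 \left(20 - 112\right) \left(-78 - 61\right)} - -19167 = \frac{8 \left(\left(-92\right) \left(-139\right)\right)}{-3 + 4 \left(\left(-92\right) \left(-139\right)\right)} + 19167 = 8 \cdot 12788 \frac{1}{-3 + 4 \cdot 12788} + 19167 = 8 \cdot 12788 \frac{1}{-3 + 51152} + 19167 = 8 \cdot 12788 \cdot \frac{1}{51149} + 19167 = \frac{102304}{51149} + 19167 = \frac{980475187}{51149}$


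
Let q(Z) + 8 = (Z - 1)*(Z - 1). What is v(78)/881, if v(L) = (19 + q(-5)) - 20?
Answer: 27/881 ≈ 0.030647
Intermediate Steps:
q(Z) = -8 + (-1 + Z)**2 (q(Z) = -8 + (Z - 1)*(Z - 1) = -8 + (-1 + Z)*(-1 + Z) = -8 + (-1 + Z)**2)
v(L) = 27 (v(L) = (19 + (-8 + (-1 - 5)**2)) - 20 = (19 + (-8 + (-6)**2)) - 20 = (19 + (-8 + 36)) - 20 = (19 + 28) - 20 = 47 - 20 = 27)
v(78)/881 = 27/881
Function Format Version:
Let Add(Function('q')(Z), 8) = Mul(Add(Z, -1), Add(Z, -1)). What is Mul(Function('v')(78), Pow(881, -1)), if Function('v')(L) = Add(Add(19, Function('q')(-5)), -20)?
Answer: Rational(27, 881) ≈ 0.030647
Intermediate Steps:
Function('q')(Z) = Add(-8, Pow(Add(-1, Z), 2)) (Function('q')(Z) = Add(-8, Mul(Add(Z, -1), Add(Z, -1))) = Add(-8, Mul(Add(-1, Z), Add(-1, Z))) = Add(-8, Pow(Add(-1, Z), 2)))
Function('v')(L) = 27 (Function('v')(L) = Add(Add(19, Add(-8, Pow(Add(-1, -5), 2))), -20) = Add(Add(19, Add(-8, Pow(-6, 2))), -20) = Add(Add(19, Add(-8, 36)), -20) = Add(Add(19, 28), -20) = Add(47, -20) = 27)
Mul(Function('v')(78), Pow(881, -1)) = Mul(27, Pow(881, -1)) = Mul(27, Rational(1, 881)) = Rational(27, 881)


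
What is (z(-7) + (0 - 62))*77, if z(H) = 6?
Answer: -4312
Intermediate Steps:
(z(-7) + (0 - 62))*77 = (6 + (0 - 62))*77 = (6 - 62)*77 = -56*77 = -4312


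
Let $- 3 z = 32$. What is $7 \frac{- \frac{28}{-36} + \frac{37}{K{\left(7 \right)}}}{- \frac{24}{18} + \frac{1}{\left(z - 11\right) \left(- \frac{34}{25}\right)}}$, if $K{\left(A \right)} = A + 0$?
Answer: $- \frac{168844}{5169} \approx -32.665$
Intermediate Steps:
$z = - \frac{32}{3}$ ($z = \left(- \frac{1}{3}\right) 32 = - \frac{32}{3} \approx -10.667$)
$K{\left(A \right)} = A$
$7 \frac{- \frac{28}{-36} + \frac{37}{K{\left(7 \right)}}}{- \frac{24}{18} + \frac{1}{\left(z - 11\right) \left(- \frac{34}{25}\right)}} = 7 \frac{- \frac{28}{-36} + \frac{37}{7}}{- \frac{24}{18} + \frac{1}{\left(- \frac{32}{3} - 11\right) \left(- \frac{34}{25}\right)}} = 7 \frac{\left(-28\right) \left(- \frac{1}{36}\right) + 37 \cdot \frac{1}{7}}{\left(-24\right) \frac{1}{18} + \frac{1}{\left(- \frac{65}{3}\right) \left(\left(-34\right) \frac{1}{25}\right)}} = 7 \frac{\frac{7}{9} + \frac{37}{7}}{- \frac{4}{3} - \frac{3}{65 \left(- \frac{34}{25}\right)}} = 7 \frac{382}{63 \left(- \frac{4}{3} - - \frac{15}{442}\right)} = 7 \frac{382}{63 \left(- \frac{4}{3} + \frac{15}{442}\right)} = 7 \frac{382}{63 \left(- \frac{1723}{1326}\right)} = 7 \cdot \frac{382}{63} \left(- \frac{1326}{1723}\right) = 7 \left(- \frac{168844}{36183}\right) = - \frac{168844}{5169}$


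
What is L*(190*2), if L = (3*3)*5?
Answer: 17100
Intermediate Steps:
L = 45 (L = 9*5 = 45)
L*(190*2) = 45*(190*2) = 45*380 = 17100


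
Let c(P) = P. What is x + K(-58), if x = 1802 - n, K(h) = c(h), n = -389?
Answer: 2133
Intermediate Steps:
K(h) = h
x = 2191 (x = 1802 - 1*(-389) = 1802 + 389 = 2191)
x + K(-58) = 2191 - 58 = 2133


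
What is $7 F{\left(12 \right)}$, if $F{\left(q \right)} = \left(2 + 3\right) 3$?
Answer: $105$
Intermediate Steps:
$F{\left(q \right)} = 15$ ($F{\left(q \right)} = 5 \cdot 3 = 15$)
$7 F{\left(12 \right)} = 7 \cdot 15 = 105$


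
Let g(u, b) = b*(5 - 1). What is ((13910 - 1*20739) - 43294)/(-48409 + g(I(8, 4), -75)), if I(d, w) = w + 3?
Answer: 50123/48709 ≈ 1.0290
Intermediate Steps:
I(d, w) = 3 + w
g(u, b) = 4*b (g(u, b) = b*4 = 4*b)
((13910 - 1*20739) - 43294)/(-48409 + g(I(8, 4), -75)) = ((13910 - 1*20739) - 43294)/(-48409 + 4*(-75)) = ((13910 - 20739) - 43294)/(-48409 - 300) = (-6829 - 43294)/(-48709) = -50123*(-1/48709) = 50123/48709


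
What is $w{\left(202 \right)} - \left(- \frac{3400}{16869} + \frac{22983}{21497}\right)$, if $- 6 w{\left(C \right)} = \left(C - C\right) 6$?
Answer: $- \frac{314610427}{362632893} \approx -0.86757$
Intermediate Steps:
$w{\left(C \right)} = 0$ ($w{\left(C \right)} = - \frac{\left(C - C\right) 6}{6} = - \frac{0 \cdot 6}{6} = \left(- \frac{1}{6}\right) 0 = 0$)
$w{\left(202 \right)} - \left(- \frac{3400}{16869} + \frac{22983}{21497}\right) = 0 - \left(- \frac{3400}{16869} + \frac{22983}{21497}\right) = 0 - \frac{314610427}{362632893} = - \frac{314610427}{362632893}$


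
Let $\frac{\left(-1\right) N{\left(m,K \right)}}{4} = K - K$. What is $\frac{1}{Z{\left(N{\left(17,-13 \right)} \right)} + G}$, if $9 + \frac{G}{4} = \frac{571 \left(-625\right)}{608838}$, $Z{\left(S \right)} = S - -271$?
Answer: $\frac{304419}{70824715} \approx 0.0042982$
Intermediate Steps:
$N{\left(m,K \right)} = 0$ ($N{\left(m,K \right)} = - 4 \left(K - K\right) = \left(-4\right) 0 = 0$)
$Z{\left(S \right)} = 271 + S$ ($Z{\left(S \right)} = S + 271 = 271 + S$)
$G = - \frac{11672834}{304419}$ ($G = -36 + 4 \frac{571 \left(-625\right)}{608838} = -36 + 4 \left(\left(-356875\right) \frac{1}{608838}\right) = -36 + 4 \left(- \frac{356875}{608838}\right) = -36 - \frac{713750}{304419} = - \frac{11672834}{304419} \approx -38.345$)
$\frac{1}{Z{\left(N{\left(17,-13 \right)} \right)} + G} = \frac{1}{\left(271 + 0\right) - \frac{11672834}{304419}} = \frac{1}{271 - \frac{11672834}{304419}} = \frac{1}{\frac{70824715}{304419}} = \frac{304419}{70824715}$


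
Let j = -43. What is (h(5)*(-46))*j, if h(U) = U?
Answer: 9890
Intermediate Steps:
(h(5)*(-46))*j = (5*(-46))*(-43) = -230*(-43) = 9890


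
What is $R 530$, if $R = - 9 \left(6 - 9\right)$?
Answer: $14310$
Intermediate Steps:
$R = 27$ ($R = \left(-9\right) \left(-3\right) = 27$)
$R 530 = 27 \cdot 530 = 14310$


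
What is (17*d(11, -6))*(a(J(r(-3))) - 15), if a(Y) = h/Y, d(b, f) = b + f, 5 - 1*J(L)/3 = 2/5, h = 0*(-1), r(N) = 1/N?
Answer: -1275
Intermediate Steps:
h = 0
J(L) = 69/5 (J(L) = 15 - 6/5 = 69/5)
a(Y) = 0 (a(Y) = 0/Y = 0)
(17*d(11, -6))*(a(J(r(-3))) - 15) = (17*(11 - 6))*(0 - 15) = (17*5)*(-15) = 85*(-15) = -1275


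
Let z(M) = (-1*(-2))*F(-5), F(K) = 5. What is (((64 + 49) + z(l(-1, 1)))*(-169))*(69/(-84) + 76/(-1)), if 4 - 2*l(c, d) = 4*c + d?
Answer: 44712837/28 ≈ 1.5969e+6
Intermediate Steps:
l(c, d) = 2 - 2*c - d/2 (l(c, d) = 2 - (4*c + d)/2 = 2 - (d + 4*c)/2 = 2 + (-2*c - d/2) = 2 - 2*c - d/2)
z(M) = 10 (z(M) = -1*(-2)*5 = 2*5 = 10)
(((64 + 49) + z(l(-1, 1)))*(-169))*(69/(-84) + 76/(-1)) = (((64 + 49) + 10)*(-169))*(69/(-84) + 76/(-1)) = ((113 + 10)*(-169))*(69*(-1/84) + 76*(-1)) = (123*(-169))*(-23/28 - 76) = -20787*(-2151/28) = 44712837/28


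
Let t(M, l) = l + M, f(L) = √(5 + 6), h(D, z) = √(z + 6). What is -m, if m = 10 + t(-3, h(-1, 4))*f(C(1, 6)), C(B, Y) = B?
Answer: -10 + √11*(3 - √10) ≈ -10.538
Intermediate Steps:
h(D, z) = √(6 + z)
f(L) = √11
t(M, l) = M + l
m = 10 + √11*(-3 + √10) (m = 10 + (-3 + √(6 + 4))*√11 = 10 + (-3 + √10)*√11 = 10 + √11*(-3 + √10) ≈ 10.538)
-m = -(10 + √11*(-3 + √10)) = -10 - √11*(-3 + √10)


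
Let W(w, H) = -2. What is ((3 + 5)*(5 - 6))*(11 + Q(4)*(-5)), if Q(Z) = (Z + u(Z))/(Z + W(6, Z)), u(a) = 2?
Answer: 32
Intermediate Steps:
Q(Z) = (2 + Z)/(-2 + Z) (Q(Z) = (Z + 2)/(Z - 2) = (2 + Z)/(-2 + Z))
((3 + 5)*(5 - 6))*(11 + Q(4)*(-5)) = ((3 + 5)*(5 - 6))*(11 + ((2 + 4)/(-2 + 4))*(-5)) = (8*(-1))*(11 + (6/2)*(-5)) = -8*(11 + ((1/2)*6)*(-5)) = -8*(11 + 3*(-5)) = -8*(11 - 15) = -8*(-4) = 32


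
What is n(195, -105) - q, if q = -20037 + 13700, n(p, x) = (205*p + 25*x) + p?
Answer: 43882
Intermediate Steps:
n(p, x) = 25*x + 206*p (n(p, x) = (25*x + 205*p) + p = 25*x + 206*p)
q = -6337
n(195, -105) - q = (25*(-105) + 206*195) - 1*(-6337) = (-2625 + 40170) + 6337 = 37545 + 6337 = 43882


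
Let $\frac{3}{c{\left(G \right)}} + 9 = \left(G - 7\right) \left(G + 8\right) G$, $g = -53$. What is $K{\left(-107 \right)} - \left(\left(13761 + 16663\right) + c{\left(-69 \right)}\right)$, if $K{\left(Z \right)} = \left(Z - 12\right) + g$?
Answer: $- \frac{3262482075}{106631} \approx -30596.0$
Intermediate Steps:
$K{\left(Z \right)} = -65 + Z$ ($K{\left(Z \right)} = \left(Z - 12\right) - 53 = \left(-12 + Z\right) - 53 = -65 + Z$)
$c{\left(G \right)} = \frac{3}{-9 + G \left(-7 + G\right) \left(8 + G\right)}$ ($c{\left(G \right)} = \frac{3}{-9 + \left(G - 7\right) \left(G + 8\right) G} = \frac{3}{-9 + \left(-7 + G\right) \left(8 + G\right) G} = \frac{3}{-9 + G \left(-7 + G\right) \left(8 + G\right)}$)
$K{\left(-107 \right)} - \left(\left(13761 + 16663\right) + c{\left(-69 \right)}\right) = \left(-65 - 107\right) - \left(\left(13761 + 16663\right) + \frac{3}{-9 + \left(-69\right)^{2} + \left(-69\right)^{3} - -3864}\right) = -172 - \left(30424 + \frac{3}{-9 + 4761 - 328509 + 3864}\right) = -172 - \left(30424 + \frac{3}{-319893}\right) = -172 - \left(30424 + 3 \left(- \frac{1}{319893}\right)\right) = -172 - \left(30424 - \frac{1}{106631}\right) = -172 - \frac{3244141543}{106631} = - \frac{3262482075}{106631}$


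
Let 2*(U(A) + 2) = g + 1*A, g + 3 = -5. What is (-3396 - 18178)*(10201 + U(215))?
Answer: -222266135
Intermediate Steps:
g = -8 (g = -3 - 5 = -8)
U(A) = -6 + A/2 (U(A) = -2 + (-8 + 1*A)/2 = -2 + (-8 + A)/2 = -2 + (-4 + A/2) = -6 + A/2)
(-3396 - 18178)*(10201 + U(215)) = (-3396 - 18178)*(10201 + (-6 + (½)*215)) = -21574*(10201 + (-6 + 215/2)) = -21574*(10201 + 203/2) = -21574*20605/2 = -222266135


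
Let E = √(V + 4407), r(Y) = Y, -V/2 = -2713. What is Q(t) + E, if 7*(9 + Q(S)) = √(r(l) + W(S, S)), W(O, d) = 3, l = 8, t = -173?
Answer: -9 + √9833 + √11/7 ≈ 90.635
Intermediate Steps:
V = 5426 (V = -2*(-2713) = 5426)
E = √9833 (E = √(5426 + 4407) = √9833 ≈ 99.161)
Q(S) = -9 + √11/7 (Q(S) = -9 + √(8 + 3)/7 = -9 + √11/7)
Q(t) + E = (-9 + √11/7) + √9833 = -9 + √9833 + √11/7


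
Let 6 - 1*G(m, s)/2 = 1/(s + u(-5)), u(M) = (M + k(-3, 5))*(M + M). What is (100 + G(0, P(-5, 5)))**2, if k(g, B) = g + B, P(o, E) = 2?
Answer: 3207681/256 ≈ 12530.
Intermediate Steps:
k(g, B) = B + g
u(M) = 2*M*(2 + M) (u(M) = (M + (5 - 3))*(M + M) = (M + 2)*(2*M) = (2 + M)*(2*M) = 2*M*(2 + M))
G(m, s) = 12 - 2/(30 + s) (G(m, s) = 12 - 2/(s + 2*(-5)*(2 - 5)) = 12 - 2/(s + 2*(-5)*(-3)) = 12 - 2/(s + 30) = 12 - 2/(30 + s))
(100 + G(0, P(-5, 5)))**2 = (100 + 2*(179 + 6*2)/(30 + 2))**2 = (100 + 2*(179 + 12)/32)**2 = (100 + 2*(1/32)*191)**2 = (100 + 191/16)**2 = (1791/16)**2 = 3207681/256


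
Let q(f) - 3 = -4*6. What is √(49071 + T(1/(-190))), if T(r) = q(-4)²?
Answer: 2*√12378 ≈ 222.51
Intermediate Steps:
q(f) = -21 (q(f) = 3 - 4*6 = 3 - 24 = -21)
T(r) = 441 (T(r) = (-21)² = 441)
√(49071 + T(1/(-190))) = √(49071 + 441) = √49512 = 2*√12378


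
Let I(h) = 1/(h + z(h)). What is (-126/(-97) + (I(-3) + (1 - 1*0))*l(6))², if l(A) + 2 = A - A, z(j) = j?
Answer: 11449/84681 ≈ 0.13520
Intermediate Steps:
I(h) = 1/(2*h) (I(h) = 1/(h + h) = 1/(2*h))
l(A) = -2 (l(A) = -2 + (A - A) = -2 + 0 = -2)
(-126/(-97) + (I(-3) + (1 - 1*0))*l(6))² = (-126/(-97) + ((½)/(-3) + (1 - 1*0))*(-2))² = (-126*(-1/97) + ((½)*(-⅓) + (1 + 0))*(-2))² = (126/97 + (-⅙ + 1)*(-2))² = (126/97 + (⅚)*(-2))² = (126/97 - 5/3)² = (-107/291)² = 11449/84681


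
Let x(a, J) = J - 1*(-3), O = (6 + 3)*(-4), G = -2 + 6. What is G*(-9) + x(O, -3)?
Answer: -36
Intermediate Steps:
G = 4
O = -36 (O = 9*(-4) = -36)
x(a, J) = 3 + J (x(a, J) = J + 3 = 3 + J)
G*(-9) + x(O, -3) = 4*(-9) + (3 - 3) = -36 + 0 = -36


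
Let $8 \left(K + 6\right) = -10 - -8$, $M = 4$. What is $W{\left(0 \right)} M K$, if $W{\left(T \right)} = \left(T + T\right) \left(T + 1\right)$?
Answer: $0$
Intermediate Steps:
$K = - \frac{25}{4}$ ($K = -6 + \frac{-10 - -8}{8} = -6 + \frac{-10 + 8}{8} = -6 + \frac{1}{8} \left(-2\right) = -6 - \frac{1}{4} = - \frac{25}{4} \approx -6.25$)
$W{\left(T \right)} = 2 T \left(1 + T\right)$
$W{\left(0 \right)} M K = 2 \cdot 0 \left(1 + 0\right) 4 \left(- \frac{25}{4}\right) = 2 \cdot 0 \cdot 1 \cdot 4 \left(- \frac{25}{4}\right) = 0 \cdot 4 \left(- \frac{25}{4}\right) = 0 \left(- \frac{25}{4}\right) = 0$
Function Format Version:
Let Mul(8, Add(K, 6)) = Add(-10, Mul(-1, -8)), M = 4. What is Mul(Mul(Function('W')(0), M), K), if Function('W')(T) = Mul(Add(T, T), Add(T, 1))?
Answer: 0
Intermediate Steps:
K = Rational(-25, 4) (K = Add(-6, Mul(Rational(1, 8), Add(-10, Mul(-1, -8)))) = Add(-6, Mul(Rational(1, 8), Add(-10, 8))) = Add(-6, Mul(Rational(1, 8), -2)) = Add(-6, Rational(-1, 4)) = Rational(-25, 4) ≈ -6.2500)
Function('W')(T) = Mul(2, T, Add(1, T)) (Function('W')(T) = Mul(Mul(2, T), Add(1, T)) = Mul(2, T, Add(1, T)))
Mul(Mul(Function('W')(0), M), K) = Mul(Mul(Mul(2, 0, Add(1, 0)), 4), Rational(-25, 4)) = Mul(Mul(Mul(2, 0, 1), 4), Rational(-25, 4)) = Mul(Mul(0, 4), Rational(-25, 4)) = Mul(0, Rational(-25, 4)) = 0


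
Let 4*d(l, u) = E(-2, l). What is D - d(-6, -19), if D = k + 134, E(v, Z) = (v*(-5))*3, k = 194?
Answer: 641/2 ≈ 320.50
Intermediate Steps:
E(v, Z) = -15*v (E(v, Z) = -5*v*3 = -15*v)
d(l, u) = 15/2 (d(l, u) = (-15*(-2))/4 = (¼)*30 = 15/2)
D = 328 (D = 194 + 134 = 328)
D - d(-6, -19) = 328 - 1*15/2 = 328 - 15/2 = 641/2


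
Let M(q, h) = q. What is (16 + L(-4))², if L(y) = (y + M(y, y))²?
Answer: 6400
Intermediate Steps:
L(y) = 4*y² (L(y) = (y + y)² = (2*y)² = 4*y²)
(16 + L(-4))² = (16 + 4*(-4)²)² = (16 + 4*16)² = (16 + 64)² = 80² = 6400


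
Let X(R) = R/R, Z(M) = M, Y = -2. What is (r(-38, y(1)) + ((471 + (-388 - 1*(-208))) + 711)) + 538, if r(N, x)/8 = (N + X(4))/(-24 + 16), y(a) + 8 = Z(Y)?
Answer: 1577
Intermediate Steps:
y(a) = -10 (y(a) = -8 - 2 = -10)
X(R) = 1
r(N, x) = -1 - N (r(N, x) = 8*((N + 1)/(-24 + 16)) = 8*((1 + N)/(-8)) = 8*((1 + N)*(-⅛)) = 8*(-⅛ - N/8) = -1 - N)
(r(-38, y(1)) + ((471 + (-388 - 1*(-208))) + 711)) + 538 = ((-1 - 1*(-38)) + ((471 + (-388 - 1*(-208))) + 711)) + 538 = ((-1 + 38) + ((471 + (-388 + 208)) + 711)) + 538 = (37 + ((471 - 180) + 711)) + 538 = (37 + (291 + 711)) + 538 = (37 + 1002) + 538 = 1039 + 538 = 1577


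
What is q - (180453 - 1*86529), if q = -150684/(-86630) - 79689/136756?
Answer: -556360052871843/5923586140 ≈ -93923.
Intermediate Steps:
q = 6851741517/5923586140 (q = -150684*(-1/86630) - 79689*1/136756 = 75342/43315 - 79689/136756 = 6851741517/5923586140 ≈ 1.1567)
q - (180453 - 1*86529) = 6851741517/5923586140 - (180453 - 1*86529) = 6851741517/5923586140 - (180453 - 86529) = 6851741517/5923586140 - 1*93924 = 6851741517/5923586140 - 93924 = -556360052871843/5923586140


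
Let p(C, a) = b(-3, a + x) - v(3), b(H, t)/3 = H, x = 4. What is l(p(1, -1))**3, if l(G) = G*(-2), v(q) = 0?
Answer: 5832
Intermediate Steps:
b(H, t) = 3*H
p(C, a) = -9 (p(C, a) = 3*(-3) - 1*0 = -9 + 0 = -9)
l(G) = -2*G
l(p(1, -1))**3 = (-2*(-9))**3 = 18**3 = 5832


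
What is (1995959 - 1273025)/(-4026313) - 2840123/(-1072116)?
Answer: 10660155048155/4316674588308 ≈ 2.4695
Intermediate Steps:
(1995959 - 1273025)/(-4026313) - 2840123/(-1072116) = 722934*(-1/4026313) - 2840123*(-1/1072116) = -722934/4026313 + 2840123/1072116 = 10660155048155/4316674588308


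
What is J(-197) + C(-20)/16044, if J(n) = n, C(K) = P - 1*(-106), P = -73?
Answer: -1053545/5348 ≈ -197.00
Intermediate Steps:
C(K) = 33 (C(K) = -73 - 1*(-106) = -73 + 106 = 33)
J(-197) + C(-20)/16044 = -197 + 33/16044 = -197 + 33*(1/16044) = -197 + 11/5348 = -1053545/5348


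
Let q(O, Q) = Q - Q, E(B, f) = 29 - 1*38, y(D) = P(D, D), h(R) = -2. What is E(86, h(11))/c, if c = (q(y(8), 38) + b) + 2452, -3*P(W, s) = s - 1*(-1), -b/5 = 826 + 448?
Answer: 3/1306 ≈ 0.0022971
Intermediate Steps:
b = -6370 (b = -5*(826 + 448) = -5*1274 = -6370)
P(W, s) = -⅓ - s/3 (P(W, s) = -(s - 1*(-1))/3 = -(s + 1)/3 = -(1 + s)/3 = -⅓ - s/3)
y(D) = -⅓ - D/3
E(B, f) = -9 (E(B, f) = 29 - 38 = -9)
q(O, Q) = 0
c = -3918 (c = (0 - 6370) + 2452 = -6370 + 2452 = -3918)
E(86, h(11))/c = -9/(-3918) = -9*(-1/3918) = 3/1306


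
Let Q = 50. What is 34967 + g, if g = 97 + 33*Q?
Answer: 36714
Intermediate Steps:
g = 1747 (g = 97 + 33*50 = 97 + 1650 = 1747)
34967 + g = 34967 + 1747 = 36714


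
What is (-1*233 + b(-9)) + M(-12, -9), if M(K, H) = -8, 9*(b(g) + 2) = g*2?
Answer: -245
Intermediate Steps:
b(g) = -2 + 2*g/9 (b(g) = -2 + (g*2)/9 = -2 + (2*g)/9 = -2 + 2*g/9)
(-1*233 + b(-9)) + M(-12, -9) = (-1*233 + (-2 + (2/9)*(-9))) - 8 = (-233 + (-2 - 2)) - 8 = (-233 - 4) - 8 = -237 - 8 = -245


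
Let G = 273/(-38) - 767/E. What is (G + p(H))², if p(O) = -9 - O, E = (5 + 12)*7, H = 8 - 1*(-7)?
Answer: 28954765921/20448484 ≈ 1416.0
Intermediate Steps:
H = 15 (H = 8 + 7 = 15)
E = 119 (E = 17*7 = 119)
G = -61633/4522 (G = 273/(-38) - 767/119 = 273*(-1/38) - 767*1/119 = -273/38 - 767/119 = -61633/4522 ≈ -13.630)
(G + p(H))² = (-61633/4522 + (-9 - 1*15))² = (-61633/4522 + (-9 - 15))² = (-61633/4522 - 24)² = (-170161/4522)² = 28954765921/20448484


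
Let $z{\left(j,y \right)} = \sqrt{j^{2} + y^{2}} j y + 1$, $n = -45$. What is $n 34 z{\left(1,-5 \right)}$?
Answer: $-1530 + 7650 \sqrt{26} \approx 37478.0$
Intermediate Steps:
$z{\left(j,y \right)} = 1 + j y \sqrt{j^{2} + y^{2}}$ ($z{\left(j,y \right)} = j \sqrt{j^{2} + y^{2}} y + 1 = j y \sqrt{j^{2} + y^{2}} + 1 = 1 + j y \sqrt{j^{2} + y^{2}}$)
$n 34 z{\left(1,-5 \right)} = \left(-45\right) 34 \left(1 + 1 \left(-5\right) \sqrt{1^{2} + \left(-5\right)^{2}}\right) = - 1530 \left(1 + 1 \left(-5\right) \sqrt{1 + 25}\right) = - 1530 \left(1 + 1 \left(-5\right) \sqrt{26}\right) = - 1530 \left(1 - 5 \sqrt{26}\right) = -1530 + 7650 \sqrt{26}$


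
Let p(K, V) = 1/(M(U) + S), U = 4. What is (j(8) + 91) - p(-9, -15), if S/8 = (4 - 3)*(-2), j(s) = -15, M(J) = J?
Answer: 913/12 ≈ 76.083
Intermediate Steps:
S = -16 (S = 8*((4 - 3)*(-2)) = 8*(1*(-2)) = 8*(-2) = -16)
p(K, V) = -1/12 (p(K, V) = 1/(4 - 16) = 1/(-12) = -1/12)
(j(8) + 91) - p(-9, -15) = (-15 + 91) - 1*(-1/12) = 76 + 1/12 = 913/12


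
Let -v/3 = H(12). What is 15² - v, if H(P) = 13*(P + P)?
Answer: 1161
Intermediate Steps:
H(P) = 26*P (H(P) = 13*(2*P) = 26*P)
v = -936 (v = -78*12 = -3*312 = -936)
15² - v = 15² - 1*(-936) = 225 + 936 = 1161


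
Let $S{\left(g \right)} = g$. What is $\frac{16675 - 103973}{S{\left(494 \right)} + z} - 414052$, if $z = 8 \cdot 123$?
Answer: $- \frac{306028077}{739} \approx -4.1411 \cdot 10^{5}$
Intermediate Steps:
$z = 984$
$\frac{16675 - 103973}{S{\left(494 \right)} + z} - 414052 = \frac{16675 - 103973}{494 + 984} - 414052 = - \frac{87298}{1478} - 414052 = \left(-87298\right) \frac{1}{1478} - 414052 = - \frac{43649}{739} - 414052 = - \frac{306028077}{739}$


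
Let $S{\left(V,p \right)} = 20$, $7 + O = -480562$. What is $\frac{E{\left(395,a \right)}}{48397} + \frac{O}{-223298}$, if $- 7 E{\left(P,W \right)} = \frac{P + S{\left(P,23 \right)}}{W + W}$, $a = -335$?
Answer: $\frac{5454028589342}{2534230550257} \approx 2.1521$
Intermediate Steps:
$O = -480569$ ($O = -7 - 480562 = -480569$)
$E{\left(P,W \right)} = - \frac{20 + P}{14 W}$ ($E{\left(P,W \right)} = - \frac{\left(P + 20\right) \frac{1}{W + W}}{7} = - \frac{\left(20 + P\right) \frac{1}{2 W}}{7} = - \frac{\frac{1}{2} \frac{1}{W} \left(20 + P\right)}{7} = - \frac{20 + P}{14 W}$)
$\frac{E{\left(395,a \right)}}{48397} + \frac{O}{-223298} = \frac{\frac{1}{14} \frac{1}{-335} \left(-20 - 395\right)}{48397} - \frac{480569}{-223298} = \frac{1}{14} \left(- \frac{1}{335}\right) \left(-20 - 395\right) \frac{1}{48397} - - \frac{480569}{223298} = \frac{1}{14} \left(- \frac{1}{335}\right) \left(-415\right) \frac{1}{48397} + \frac{480569}{223298} = \frac{83}{938} \cdot \frac{1}{48397} + \frac{480569}{223298} = \frac{83}{45396386} + \frac{480569}{223298} = \frac{5454028589342}{2534230550257}$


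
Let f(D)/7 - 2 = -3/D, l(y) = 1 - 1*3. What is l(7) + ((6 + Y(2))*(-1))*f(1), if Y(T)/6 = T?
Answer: 124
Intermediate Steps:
Y(T) = 6*T
l(y) = -2 (l(y) = 1 - 3 = -2)
f(D) = 14 - 21/D (f(D) = 14 + 7*(-3/D) = 14 - 21/D)
l(7) + ((6 + Y(2))*(-1))*f(1) = -2 + ((6 + 6*2)*(-1))*(14 - 21/1) = -2 + ((6 + 12)*(-1))*(14 - 21*1) = -2 + (18*(-1))*(14 - 21) = -2 - 18*(-7) = -2 + 126 = 124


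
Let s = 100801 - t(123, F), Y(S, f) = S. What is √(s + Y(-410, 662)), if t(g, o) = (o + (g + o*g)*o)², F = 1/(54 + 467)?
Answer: √7396826423159542/271441 ≈ 316.85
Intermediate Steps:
F = 1/521 ≈ 0.0019194
t(g, o) = (o + o*(g + g*o))² (t(g, o) = (o + (g + g*o)*o)² = (o + o*(g + g*o))²)
s = 7427035311916752/73680216481 (s = 100801 - (1/521)²*(1 + 123 + 123*(1/521))² = 100801 - (1 + 123 + 123/521)²/271441 = 100801 - (64727/521)²/271441 = 100801 - 4189584529/(271441*271441) = 100801 - 1*4189584529/73680216481 = 100801 - 4189584529/73680216481 = 7427035311916752/73680216481 ≈ 1.0080e+5)
√(s + Y(-410, 662)) = √(7427035311916752/73680216481 - 410) = √(7396826423159542/73680216481) = √7396826423159542/271441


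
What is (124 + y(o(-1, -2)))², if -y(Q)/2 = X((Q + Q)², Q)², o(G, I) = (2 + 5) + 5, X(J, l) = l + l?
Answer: 1056784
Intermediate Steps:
X(J, l) = 2*l
o(G, I) = 12 (o(G, I) = 7 + 5 = 12)
y(Q) = -8*Q² (y(Q) = -2*4*Q² = -8*Q²)
(124 + y(o(-1, -2)))² = (124 - 8*12²)² = (124 - 8*144)² = (124 - 1152)² = (-1028)² = 1056784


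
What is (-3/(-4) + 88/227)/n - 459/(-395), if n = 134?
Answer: 56255483/48060440 ≈ 1.1705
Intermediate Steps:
(-3/(-4) + 88/227)/n - 459/(-395) = (-3/(-4) + 88/227)/134 - 459/(-395) = (-3*(-¼) + 88*(1/227))*(1/134) - 459*(-1/395) = (¾ + 88/227)*(1/134) + 459/395 = (1033/908)*(1/134) + 459/395 = 1033/121672 + 459/395 = 56255483/48060440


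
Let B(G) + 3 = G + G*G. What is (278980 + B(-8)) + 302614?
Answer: 581647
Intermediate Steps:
B(G) = -3 + G + G**2 (B(G) = -3 + (G + G*G) = -3 + (G + G**2) = -3 + G + G**2)
(278980 + B(-8)) + 302614 = (278980 + (-3 - 8 + (-8)**2)) + 302614 = (278980 + (-3 - 8 + 64)) + 302614 = (278980 + 53) + 302614 = 279033 + 302614 = 581647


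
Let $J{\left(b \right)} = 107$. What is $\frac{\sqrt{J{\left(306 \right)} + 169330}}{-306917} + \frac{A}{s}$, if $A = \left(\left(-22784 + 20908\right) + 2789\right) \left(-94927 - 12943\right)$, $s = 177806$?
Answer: $- \frac{49242655}{88903} - \frac{\sqrt{169437}}{306917} \approx -553.89$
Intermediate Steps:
$A = -98485310$ ($A = \left(-1876 + 2789\right) \left(-107870\right) = 913 \left(-107870\right) = -98485310$)
$\frac{\sqrt{J{\left(306 \right)} + 169330}}{-306917} + \frac{A}{s} = \frac{\sqrt{107 + 169330}}{-306917} - \frac{98485310}{177806} = \sqrt{169437} \left(- \frac{1}{306917}\right) - \frac{49242655}{88903} = - \frac{\sqrt{169437}}{306917} - \frac{49242655}{88903} = - \frac{49242655}{88903} - \frac{\sqrt{169437}}{306917}$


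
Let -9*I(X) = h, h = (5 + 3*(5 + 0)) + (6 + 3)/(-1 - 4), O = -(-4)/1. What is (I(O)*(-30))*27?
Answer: 1638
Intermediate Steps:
O = 4 (O = -(-4) = -1*(-4) = 4)
h = 91/5 (h = (5 + 3*5) + 9/(-5) = (5 + 15) + 9*(-⅕) = 20 - 9/5 = 91/5 ≈ 18.200)
I(X) = -91/45 (I(X) = -⅑*91/5 = -91/45)
(I(O)*(-30))*27 = -91/45*(-30)*27 = (182/3)*27 = 1638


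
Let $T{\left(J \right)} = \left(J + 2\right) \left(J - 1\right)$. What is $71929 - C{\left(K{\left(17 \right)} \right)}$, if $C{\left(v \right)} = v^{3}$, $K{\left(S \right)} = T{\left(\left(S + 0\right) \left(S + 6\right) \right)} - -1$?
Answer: $-3600642246249582$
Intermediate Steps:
$T{\left(J \right)} = \left(-1 + J\right) \left(2 + J\right)$ ($T{\left(J \right)} = \left(2 + J\right) \left(-1 + J\right) = \left(-1 + J\right) \left(2 + J\right)$)
$K{\left(S \right)} = -1 + S \left(6 + S\right) + S^{2} \left(6 + S\right)^{2}$ ($K{\left(S \right)} = \left(-2 + \left(S + 0\right) \left(S + 6\right) + \left(\left(S + 0\right) \left(S + 6\right)\right)^{2}\right) - -1 = \left(-2 + S \left(6 + S\right) + \left(S \left(6 + S\right)\right)^{2}\right) + 1 = \left(-2 + S \left(6 + S\right) + S^{2} \left(6 + S\right)^{2}\right) + 1 = -1 + S \left(6 + S\right) + S^{2} \left(6 + S\right)^{2}$)
$71929 - C{\left(K{\left(17 \right)} \right)} = 71929 - \left(-1 + 17 \left(6 + 17\right) + 17^{2} \left(6 + 17\right)^{2}\right)^{3} = 71929 - \left(-1 + 17 \cdot 23 + 289 \cdot 23^{2}\right)^{3} = 71929 - \left(-1 + 391 + 289 \cdot 529\right)^{3} = 71929 - \left(-1 + 391 + 152881\right)^{3} = 71929 - 153271^{3} = 71929 - 3600642246321511 = -3600642246249582$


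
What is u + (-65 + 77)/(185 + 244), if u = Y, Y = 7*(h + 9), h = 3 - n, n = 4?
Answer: 8012/143 ≈ 56.028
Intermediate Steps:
h = -1 (h = 3 - 1*4 = 3 - 4 = -1)
Y = 56 (Y = 7*(-1 + 9) = 7*8 = 56)
u = 56
u + (-65 + 77)/(185 + 244) = 56 + (-65 + 77)/(185 + 244) = 56 + 12/429 = 56 + 12*(1/429) = 56 + 4/143 = 8012/143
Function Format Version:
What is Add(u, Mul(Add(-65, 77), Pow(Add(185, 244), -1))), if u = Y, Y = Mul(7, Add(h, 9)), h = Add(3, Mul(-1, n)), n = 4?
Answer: Rational(8012, 143) ≈ 56.028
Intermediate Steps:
h = -1 (h = Add(3, Mul(-1, 4)) = Add(3, -4) = -1)
Y = 56 (Y = Mul(7, Add(-1, 9)) = Mul(7, 8) = 56)
u = 56
Add(u, Mul(Add(-65, 77), Pow(Add(185, 244), -1))) = Add(56, Mul(Add(-65, 77), Pow(Add(185, 244), -1))) = Add(56, Mul(12, Pow(429, -1))) = Add(56, Mul(12, Rational(1, 429))) = Add(56, Rational(4, 143)) = Rational(8012, 143)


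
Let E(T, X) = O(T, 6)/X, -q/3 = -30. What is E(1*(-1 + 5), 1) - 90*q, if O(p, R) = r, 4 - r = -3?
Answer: -8093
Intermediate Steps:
q = 90 (q = -3*(-30) = 90)
r = 7 (r = 4 - 1*(-3) = 4 + 3 = 7)
O(p, R) = 7
E(T, X) = 7/X
E(1*(-1 + 5), 1) - 90*q = 7/1 - 90*90 = 7*1 - 8100 = 7 - 8100 = -8093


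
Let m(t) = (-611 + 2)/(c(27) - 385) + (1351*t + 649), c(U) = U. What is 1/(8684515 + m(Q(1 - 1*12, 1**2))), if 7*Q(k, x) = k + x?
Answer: 358/3108598381 ≈ 1.1516e-7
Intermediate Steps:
Q(k, x) = k/7 + x/7 (Q(k, x) = (k + x)/7 = k/7 + x/7)
m(t) = 232951/358 + 1351*t (m(t) = (-611 + 2)/(27 - 385) + (1351*t + 649) = -609/(-358) + (649 + 1351*t) = -609*(-1/358) + (649 + 1351*t) = 609/358 + (649 + 1351*t) = 232951/358 + 1351*t)
1/(8684515 + m(Q(1 - 1*12, 1**2))) = 1/(8684515 + (232951/358 + 1351*((1 - 1*12)/7 + (1/7)*1**2))) = 1/(8684515 + (232951/358 + 1351*((1 - 12)/7 + (1/7)*1))) = 1/(8684515 + (232951/358 + 1351*((1/7)*(-11) + 1/7))) = 1/(8684515 + (232951/358 + 1351*(-11/7 + 1/7))) = 1/(8684515 + (232951/358 + 1351*(-10/7))) = 1/(8684515 + (232951/358 - 1930)) = 1/(8684515 - 457989/358) = 1/(3108598381/358) = 358/3108598381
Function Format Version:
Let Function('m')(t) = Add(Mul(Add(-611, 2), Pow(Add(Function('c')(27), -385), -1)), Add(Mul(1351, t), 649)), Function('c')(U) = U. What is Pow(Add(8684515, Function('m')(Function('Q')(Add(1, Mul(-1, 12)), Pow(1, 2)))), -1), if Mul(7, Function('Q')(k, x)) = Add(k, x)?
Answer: Rational(358, 3108598381) ≈ 1.1516e-7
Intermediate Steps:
Function('Q')(k, x) = Add(Mul(Rational(1, 7), k), Mul(Rational(1, 7), x)) (Function('Q')(k, x) = Mul(Rational(1, 7), Add(k, x)) = Add(Mul(Rational(1, 7), k), Mul(Rational(1, 7), x)))
Function('m')(t) = Add(Rational(232951, 358), Mul(1351, t)) (Function('m')(t) = Add(Mul(Add(-611, 2), Pow(Add(27, -385), -1)), Add(Mul(1351, t), 649)) = Add(Mul(-609, Pow(-358, -1)), Add(649, Mul(1351, t))) = Add(Mul(-609, Rational(-1, 358)), Add(649, Mul(1351, t))) = Add(Rational(609, 358), Add(649, Mul(1351, t))) = Add(Rational(232951, 358), Mul(1351, t)))
Pow(Add(8684515, Function('m')(Function('Q')(Add(1, Mul(-1, 12)), Pow(1, 2)))), -1) = Pow(Add(8684515, Add(Rational(232951, 358), Mul(1351, Add(Mul(Rational(1, 7), Add(1, Mul(-1, 12))), Mul(Rational(1, 7), Pow(1, 2)))))), -1) = Pow(Add(8684515, Add(Rational(232951, 358), Mul(1351, Add(Mul(Rational(1, 7), Add(1, -12)), Mul(Rational(1, 7), 1))))), -1) = Pow(Add(8684515, Add(Rational(232951, 358), Mul(1351, Add(Mul(Rational(1, 7), -11), Rational(1, 7))))), -1) = Pow(Add(8684515, Add(Rational(232951, 358), Mul(1351, Add(Rational(-11, 7), Rational(1, 7))))), -1) = Pow(Add(8684515, Add(Rational(232951, 358), Mul(1351, Rational(-10, 7)))), -1) = Pow(Add(8684515, Add(Rational(232951, 358), -1930)), -1) = Pow(Add(8684515, Rational(-457989, 358)), -1) = Pow(Rational(3108598381, 358), -1) = Rational(358, 3108598381)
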